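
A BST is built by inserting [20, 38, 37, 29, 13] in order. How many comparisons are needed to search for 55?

Search path for 55: 20 -> 38
Found: False
Comparisons: 2


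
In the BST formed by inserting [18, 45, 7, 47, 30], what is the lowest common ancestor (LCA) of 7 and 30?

Tree insertion order: [18, 45, 7, 47, 30]
Tree (level-order array): [18, 7, 45, None, None, 30, 47]
In a BST, the LCA of p=7, q=30 is the first node v on the
root-to-leaf path with p <= v <= q (go left if both < v, right if both > v).
Walk from root:
  at 18: 7 <= 18 <= 30, this is the LCA
LCA = 18


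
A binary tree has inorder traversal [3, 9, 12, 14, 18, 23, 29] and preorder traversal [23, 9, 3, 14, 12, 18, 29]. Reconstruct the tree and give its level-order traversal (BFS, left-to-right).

Inorder:  [3, 9, 12, 14, 18, 23, 29]
Preorder: [23, 9, 3, 14, 12, 18, 29]
Algorithm: preorder visits root first, so consume preorder in order;
for each root, split the current inorder slice at that value into
left-subtree inorder and right-subtree inorder, then recurse.
Recursive splits:
  root=23; inorder splits into left=[3, 9, 12, 14, 18], right=[29]
  root=9; inorder splits into left=[3], right=[12, 14, 18]
  root=3; inorder splits into left=[], right=[]
  root=14; inorder splits into left=[12], right=[18]
  root=12; inorder splits into left=[], right=[]
  root=18; inorder splits into left=[], right=[]
  root=29; inorder splits into left=[], right=[]
Reconstructed level-order: [23, 9, 29, 3, 14, 12, 18]


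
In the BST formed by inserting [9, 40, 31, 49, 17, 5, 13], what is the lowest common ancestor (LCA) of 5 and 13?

Tree insertion order: [9, 40, 31, 49, 17, 5, 13]
Tree (level-order array): [9, 5, 40, None, None, 31, 49, 17, None, None, None, 13]
In a BST, the LCA of p=5, q=13 is the first node v on the
root-to-leaf path with p <= v <= q (go left if both < v, right if both > v).
Walk from root:
  at 9: 5 <= 9 <= 13, this is the LCA
LCA = 9


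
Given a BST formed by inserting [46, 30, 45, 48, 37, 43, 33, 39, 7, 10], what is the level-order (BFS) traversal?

Tree insertion order: [46, 30, 45, 48, 37, 43, 33, 39, 7, 10]
Tree (level-order array): [46, 30, 48, 7, 45, None, None, None, 10, 37, None, None, None, 33, 43, None, None, 39]
BFS from the root, enqueuing left then right child of each popped node:
  queue [46] -> pop 46, enqueue [30, 48], visited so far: [46]
  queue [30, 48] -> pop 30, enqueue [7, 45], visited so far: [46, 30]
  queue [48, 7, 45] -> pop 48, enqueue [none], visited so far: [46, 30, 48]
  queue [7, 45] -> pop 7, enqueue [10], visited so far: [46, 30, 48, 7]
  queue [45, 10] -> pop 45, enqueue [37], visited so far: [46, 30, 48, 7, 45]
  queue [10, 37] -> pop 10, enqueue [none], visited so far: [46, 30, 48, 7, 45, 10]
  queue [37] -> pop 37, enqueue [33, 43], visited so far: [46, 30, 48, 7, 45, 10, 37]
  queue [33, 43] -> pop 33, enqueue [none], visited so far: [46, 30, 48, 7, 45, 10, 37, 33]
  queue [43] -> pop 43, enqueue [39], visited so far: [46, 30, 48, 7, 45, 10, 37, 33, 43]
  queue [39] -> pop 39, enqueue [none], visited so far: [46, 30, 48, 7, 45, 10, 37, 33, 43, 39]
Result: [46, 30, 48, 7, 45, 10, 37, 33, 43, 39]


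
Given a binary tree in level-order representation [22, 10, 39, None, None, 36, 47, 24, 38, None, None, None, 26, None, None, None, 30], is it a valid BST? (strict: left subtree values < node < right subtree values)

Level-order array: [22, 10, 39, None, None, 36, 47, 24, 38, None, None, None, 26, None, None, None, 30]
Validate using subtree bounds (lo, hi): at each node, require lo < value < hi,
then recurse left with hi=value and right with lo=value.
Preorder trace (stopping at first violation):
  at node 22 with bounds (-inf, +inf): OK
  at node 10 with bounds (-inf, 22): OK
  at node 39 with bounds (22, +inf): OK
  at node 36 with bounds (22, 39): OK
  at node 24 with bounds (22, 36): OK
  at node 26 with bounds (24, 36): OK
  at node 30 with bounds (26, 36): OK
  at node 38 with bounds (36, 39): OK
  at node 47 with bounds (39, +inf): OK
No violation found at any node.
Result: Valid BST


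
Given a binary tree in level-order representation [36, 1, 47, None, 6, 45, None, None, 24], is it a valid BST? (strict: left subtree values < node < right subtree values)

Level-order array: [36, 1, 47, None, 6, 45, None, None, 24]
Validate using subtree bounds (lo, hi): at each node, require lo < value < hi,
then recurse left with hi=value and right with lo=value.
Preorder trace (stopping at first violation):
  at node 36 with bounds (-inf, +inf): OK
  at node 1 with bounds (-inf, 36): OK
  at node 6 with bounds (1, 36): OK
  at node 24 with bounds (6, 36): OK
  at node 47 with bounds (36, +inf): OK
  at node 45 with bounds (36, 47): OK
No violation found at any node.
Result: Valid BST


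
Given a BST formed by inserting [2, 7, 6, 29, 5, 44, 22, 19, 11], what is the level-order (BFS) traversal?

Tree insertion order: [2, 7, 6, 29, 5, 44, 22, 19, 11]
Tree (level-order array): [2, None, 7, 6, 29, 5, None, 22, 44, None, None, 19, None, None, None, 11]
BFS from the root, enqueuing left then right child of each popped node:
  queue [2] -> pop 2, enqueue [7], visited so far: [2]
  queue [7] -> pop 7, enqueue [6, 29], visited so far: [2, 7]
  queue [6, 29] -> pop 6, enqueue [5], visited so far: [2, 7, 6]
  queue [29, 5] -> pop 29, enqueue [22, 44], visited so far: [2, 7, 6, 29]
  queue [5, 22, 44] -> pop 5, enqueue [none], visited so far: [2, 7, 6, 29, 5]
  queue [22, 44] -> pop 22, enqueue [19], visited so far: [2, 7, 6, 29, 5, 22]
  queue [44, 19] -> pop 44, enqueue [none], visited so far: [2, 7, 6, 29, 5, 22, 44]
  queue [19] -> pop 19, enqueue [11], visited so far: [2, 7, 6, 29, 5, 22, 44, 19]
  queue [11] -> pop 11, enqueue [none], visited so far: [2, 7, 6, 29, 5, 22, 44, 19, 11]
Result: [2, 7, 6, 29, 5, 22, 44, 19, 11]


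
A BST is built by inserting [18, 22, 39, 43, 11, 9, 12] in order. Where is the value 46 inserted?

Starting tree (level order): [18, 11, 22, 9, 12, None, 39, None, None, None, None, None, 43]
Insertion path: 18 -> 22 -> 39 -> 43
Result: insert 46 as right child of 43
Final tree (level order): [18, 11, 22, 9, 12, None, 39, None, None, None, None, None, 43, None, 46]


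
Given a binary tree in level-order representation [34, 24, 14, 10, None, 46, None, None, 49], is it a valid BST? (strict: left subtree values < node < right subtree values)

Level-order array: [34, 24, 14, 10, None, 46, None, None, 49]
Validate using subtree bounds (lo, hi): at each node, require lo < value < hi,
then recurse left with hi=value and right with lo=value.
Preorder trace (stopping at first violation):
  at node 34 with bounds (-inf, +inf): OK
  at node 24 with bounds (-inf, 34): OK
  at node 10 with bounds (-inf, 24): OK
  at node 49 with bounds (10, 24): VIOLATION
Node 49 violates its bound: not (10 < 49 < 24).
Result: Not a valid BST


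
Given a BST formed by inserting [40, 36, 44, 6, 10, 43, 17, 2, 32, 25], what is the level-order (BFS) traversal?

Tree insertion order: [40, 36, 44, 6, 10, 43, 17, 2, 32, 25]
Tree (level-order array): [40, 36, 44, 6, None, 43, None, 2, 10, None, None, None, None, None, 17, None, 32, 25]
BFS from the root, enqueuing left then right child of each popped node:
  queue [40] -> pop 40, enqueue [36, 44], visited so far: [40]
  queue [36, 44] -> pop 36, enqueue [6], visited so far: [40, 36]
  queue [44, 6] -> pop 44, enqueue [43], visited so far: [40, 36, 44]
  queue [6, 43] -> pop 6, enqueue [2, 10], visited so far: [40, 36, 44, 6]
  queue [43, 2, 10] -> pop 43, enqueue [none], visited so far: [40, 36, 44, 6, 43]
  queue [2, 10] -> pop 2, enqueue [none], visited so far: [40, 36, 44, 6, 43, 2]
  queue [10] -> pop 10, enqueue [17], visited so far: [40, 36, 44, 6, 43, 2, 10]
  queue [17] -> pop 17, enqueue [32], visited so far: [40, 36, 44, 6, 43, 2, 10, 17]
  queue [32] -> pop 32, enqueue [25], visited so far: [40, 36, 44, 6, 43, 2, 10, 17, 32]
  queue [25] -> pop 25, enqueue [none], visited so far: [40, 36, 44, 6, 43, 2, 10, 17, 32, 25]
Result: [40, 36, 44, 6, 43, 2, 10, 17, 32, 25]


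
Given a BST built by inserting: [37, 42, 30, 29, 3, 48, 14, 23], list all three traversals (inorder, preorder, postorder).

Tree insertion order: [37, 42, 30, 29, 3, 48, 14, 23]
Tree (level-order array): [37, 30, 42, 29, None, None, 48, 3, None, None, None, None, 14, None, 23]
Inorder (L, root, R): [3, 14, 23, 29, 30, 37, 42, 48]
Preorder (root, L, R): [37, 30, 29, 3, 14, 23, 42, 48]
Postorder (L, R, root): [23, 14, 3, 29, 30, 48, 42, 37]


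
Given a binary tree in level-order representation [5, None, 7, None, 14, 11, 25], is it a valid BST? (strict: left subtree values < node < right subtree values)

Level-order array: [5, None, 7, None, 14, 11, 25]
Validate using subtree bounds (lo, hi): at each node, require lo < value < hi,
then recurse left with hi=value and right with lo=value.
Preorder trace (stopping at first violation):
  at node 5 with bounds (-inf, +inf): OK
  at node 7 with bounds (5, +inf): OK
  at node 14 with bounds (7, +inf): OK
  at node 11 with bounds (7, 14): OK
  at node 25 with bounds (14, +inf): OK
No violation found at any node.
Result: Valid BST


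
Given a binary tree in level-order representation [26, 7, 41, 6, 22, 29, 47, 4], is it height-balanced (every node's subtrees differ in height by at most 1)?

Tree (level-order array): [26, 7, 41, 6, 22, 29, 47, 4]
Definition: a tree is height-balanced if, at every node, |h(left) - h(right)| <= 1 (empty subtree has height -1).
Bottom-up per-node check:
  node 4: h_left=-1, h_right=-1, diff=0 [OK], height=0
  node 6: h_left=0, h_right=-1, diff=1 [OK], height=1
  node 22: h_left=-1, h_right=-1, diff=0 [OK], height=0
  node 7: h_left=1, h_right=0, diff=1 [OK], height=2
  node 29: h_left=-1, h_right=-1, diff=0 [OK], height=0
  node 47: h_left=-1, h_right=-1, diff=0 [OK], height=0
  node 41: h_left=0, h_right=0, diff=0 [OK], height=1
  node 26: h_left=2, h_right=1, diff=1 [OK], height=3
All nodes satisfy the balance condition.
Result: Balanced


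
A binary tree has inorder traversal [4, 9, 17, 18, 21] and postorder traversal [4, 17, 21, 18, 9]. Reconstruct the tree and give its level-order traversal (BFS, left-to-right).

Inorder:   [4, 9, 17, 18, 21]
Postorder: [4, 17, 21, 18, 9]
Algorithm: postorder visits root last, so walk postorder right-to-left;
each value is the root of the current inorder slice — split it at that
value, recurse on the right subtree first, then the left.
Recursive splits:
  root=9; inorder splits into left=[4], right=[17, 18, 21]
  root=18; inorder splits into left=[17], right=[21]
  root=21; inorder splits into left=[], right=[]
  root=17; inorder splits into left=[], right=[]
  root=4; inorder splits into left=[], right=[]
Reconstructed level-order: [9, 4, 18, 17, 21]


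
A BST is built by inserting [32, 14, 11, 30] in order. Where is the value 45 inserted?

Starting tree (level order): [32, 14, None, 11, 30]
Insertion path: 32
Result: insert 45 as right child of 32
Final tree (level order): [32, 14, 45, 11, 30]


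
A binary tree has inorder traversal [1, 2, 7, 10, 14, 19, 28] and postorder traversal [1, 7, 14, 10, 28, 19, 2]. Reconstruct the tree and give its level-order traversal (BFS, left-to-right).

Inorder:   [1, 2, 7, 10, 14, 19, 28]
Postorder: [1, 7, 14, 10, 28, 19, 2]
Algorithm: postorder visits root last, so walk postorder right-to-left;
each value is the root of the current inorder slice — split it at that
value, recurse on the right subtree first, then the left.
Recursive splits:
  root=2; inorder splits into left=[1], right=[7, 10, 14, 19, 28]
  root=19; inorder splits into left=[7, 10, 14], right=[28]
  root=28; inorder splits into left=[], right=[]
  root=10; inorder splits into left=[7], right=[14]
  root=14; inorder splits into left=[], right=[]
  root=7; inorder splits into left=[], right=[]
  root=1; inorder splits into left=[], right=[]
Reconstructed level-order: [2, 1, 19, 10, 28, 7, 14]


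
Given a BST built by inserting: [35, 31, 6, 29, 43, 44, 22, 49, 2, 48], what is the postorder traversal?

Tree insertion order: [35, 31, 6, 29, 43, 44, 22, 49, 2, 48]
Tree (level-order array): [35, 31, 43, 6, None, None, 44, 2, 29, None, 49, None, None, 22, None, 48]
Postorder traversal: [2, 22, 29, 6, 31, 48, 49, 44, 43, 35]


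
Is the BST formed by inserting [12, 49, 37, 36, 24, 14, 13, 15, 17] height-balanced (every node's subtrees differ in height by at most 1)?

Tree (level-order array): [12, None, 49, 37, None, 36, None, 24, None, 14, None, 13, 15, None, None, None, 17]
Definition: a tree is height-balanced if, at every node, |h(left) - h(right)| <= 1 (empty subtree has height -1).
Bottom-up per-node check:
  node 13: h_left=-1, h_right=-1, diff=0 [OK], height=0
  node 17: h_left=-1, h_right=-1, diff=0 [OK], height=0
  node 15: h_left=-1, h_right=0, diff=1 [OK], height=1
  node 14: h_left=0, h_right=1, diff=1 [OK], height=2
  node 24: h_left=2, h_right=-1, diff=3 [FAIL (|2--1|=3 > 1)], height=3
  node 36: h_left=3, h_right=-1, diff=4 [FAIL (|3--1|=4 > 1)], height=4
  node 37: h_left=4, h_right=-1, diff=5 [FAIL (|4--1|=5 > 1)], height=5
  node 49: h_left=5, h_right=-1, diff=6 [FAIL (|5--1|=6 > 1)], height=6
  node 12: h_left=-1, h_right=6, diff=7 [FAIL (|-1-6|=7 > 1)], height=7
Node 24 violates the condition: |2 - -1| = 3 > 1.
Result: Not balanced


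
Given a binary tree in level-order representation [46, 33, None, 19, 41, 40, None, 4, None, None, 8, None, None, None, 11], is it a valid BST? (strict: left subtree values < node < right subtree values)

Level-order array: [46, 33, None, 19, 41, 40, None, 4, None, None, 8, None, None, None, 11]
Validate using subtree bounds (lo, hi): at each node, require lo < value < hi,
then recurse left with hi=value and right with lo=value.
Preorder trace (stopping at first violation):
  at node 46 with bounds (-inf, +inf): OK
  at node 33 with bounds (-inf, 46): OK
  at node 19 with bounds (-inf, 33): OK
  at node 40 with bounds (-inf, 19): VIOLATION
Node 40 violates its bound: not (-inf < 40 < 19).
Result: Not a valid BST


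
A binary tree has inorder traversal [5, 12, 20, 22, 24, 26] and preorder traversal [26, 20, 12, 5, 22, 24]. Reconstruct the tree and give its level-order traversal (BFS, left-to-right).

Inorder:  [5, 12, 20, 22, 24, 26]
Preorder: [26, 20, 12, 5, 22, 24]
Algorithm: preorder visits root first, so consume preorder in order;
for each root, split the current inorder slice at that value into
left-subtree inorder and right-subtree inorder, then recurse.
Recursive splits:
  root=26; inorder splits into left=[5, 12, 20, 22, 24], right=[]
  root=20; inorder splits into left=[5, 12], right=[22, 24]
  root=12; inorder splits into left=[5], right=[]
  root=5; inorder splits into left=[], right=[]
  root=22; inorder splits into left=[], right=[24]
  root=24; inorder splits into left=[], right=[]
Reconstructed level-order: [26, 20, 12, 22, 5, 24]


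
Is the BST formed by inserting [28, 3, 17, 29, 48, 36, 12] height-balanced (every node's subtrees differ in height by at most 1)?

Tree (level-order array): [28, 3, 29, None, 17, None, 48, 12, None, 36]
Definition: a tree is height-balanced if, at every node, |h(left) - h(right)| <= 1 (empty subtree has height -1).
Bottom-up per-node check:
  node 12: h_left=-1, h_right=-1, diff=0 [OK], height=0
  node 17: h_left=0, h_right=-1, diff=1 [OK], height=1
  node 3: h_left=-1, h_right=1, diff=2 [FAIL (|-1-1|=2 > 1)], height=2
  node 36: h_left=-1, h_right=-1, diff=0 [OK], height=0
  node 48: h_left=0, h_right=-1, diff=1 [OK], height=1
  node 29: h_left=-1, h_right=1, diff=2 [FAIL (|-1-1|=2 > 1)], height=2
  node 28: h_left=2, h_right=2, diff=0 [OK], height=3
Node 3 violates the condition: |-1 - 1| = 2 > 1.
Result: Not balanced


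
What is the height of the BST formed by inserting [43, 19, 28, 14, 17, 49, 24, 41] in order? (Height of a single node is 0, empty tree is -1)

Insertion order: [43, 19, 28, 14, 17, 49, 24, 41]
Tree (level-order array): [43, 19, 49, 14, 28, None, None, None, 17, 24, 41]
Compute height bottom-up (empty subtree = -1):
  height(17) = 1 + max(-1, -1) = 0
  height(14) = 1 + max(-1, 0) = 1
  height(24) = 1 + max(-1, -1) = 0
  height(41) = 1 + max(-1, -1) = 0
  height(28) = 1 + max(0, 0) = 1
  height(19) = 1 + max(1, 1) = 2
  height(49) = 1 + max(-1, -1) = 0
  height(43) = 1 + max(2, 0) = 3
Height = 3


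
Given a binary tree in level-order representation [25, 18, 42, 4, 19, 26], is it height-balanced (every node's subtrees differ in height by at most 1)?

Tree (level-order array): [25, 18, 42, 4, 19, 26]
Definition: a tree is height-balanced if, at every node, |h(left) - h(right)| <= 1 (empty subtree has height -1).
Bottom-up per-node check:
  node 4: h_left=-1, h_right=-1, diff=0 [OK], height=0
  node 19: h_left=-1, h_right=-1, diff=0 [OK], height=0
  node 18: h_left=0, h_right=0, diff=0 [OK], height=1
  node 26: h_left=-1, h_right=-1, diff=0 [OK], height=0
  node 42: h_left=0, h_right=-1, diff=1 [OK], height=1
  node 25: h_left=1, h_right=1, diff=0 [OK], height=2
All nodes satisfy the balance condition.
Result: Balanced


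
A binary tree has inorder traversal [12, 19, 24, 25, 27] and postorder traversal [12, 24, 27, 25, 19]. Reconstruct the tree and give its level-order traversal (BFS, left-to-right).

Inorder:   [12, 19, 24, 25, 27]
Postorder: [12, 24, 27, 25, 19]
Algorithm: postorder visits root last, so walk postorder right-to-left;
each value is the root of the current inorder slice — split it at that
value, recurse on the right subtree first, then the left.
Recursive splits:
  root=19; inorder splits into left=[12], right=[24, 25, 27]
  root=25; inorder splits into left=[24], right=[27]
  root=27; inorder splits into left=[], right=[]
  root=24; inorder splits into left=[], right=[]
  root=12; inorder splits into left=[], right=[]
Reconstructed level-order: [19, 12, 25, 24, 27]


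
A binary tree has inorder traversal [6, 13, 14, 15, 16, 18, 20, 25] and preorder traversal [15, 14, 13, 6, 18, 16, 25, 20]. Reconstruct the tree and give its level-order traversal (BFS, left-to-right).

Inorder:  [6, 13, 14, 15, 16, 18, 20, 25]
Preorder: [15, 14, 13, 6, 18, 16, 25, 20]
Algorithm: preorder visits root first, so consume preorder in order;
for each root, split the current inorder slice at that value into
left-subtree inorder and right-subtree inorder, then recurse.
Recursive splits:
  root=15; inorder splits into left=[6, 13, 14], right=[16, 18, 20, 25]
  root=14; inorder splits into left=[6, 13], right=[]
  root=13; inorder splits into left=[6], right=[]
  root=6; inorder splits into left=[], right=[]
  root=18; inorder splits into left=[16], right=[20, 25]
  root=16; inorder splits into left=[], right=[]
  root=25; inorder splits into left=[20], right=[]
  root=20; inorder splits into left=[], right=[]
Reconstructed level-order: [15, 14, 18, 13, 16, 25, 6, 20]


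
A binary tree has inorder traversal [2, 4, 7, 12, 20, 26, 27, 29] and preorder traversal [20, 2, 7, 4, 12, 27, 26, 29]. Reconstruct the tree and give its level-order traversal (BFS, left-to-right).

Inorder:  [2, 4, 7, 12, 20, 26, 27, 29]
Preorder: [20, 2, 7, 4, 12, 27, 26, 29]
Algorithm: preorder visits root first, so consume preorder in order;
for each root, split the current inorder slice at that value into
left-subtree inorder and right-subtree inorder, then recurse.
Recursive splits:
  root=20; inorder splits into left=[2, 4, 7, 12], right=[26, 27, 29]
  root=2; inorder splits into left=[], right=[4, 7, 12]
  root=7; inorder splits into left=[4], right=[12]
  root=4; inorder splits into left=[], right=[]
  root=12; inorder splits into left=[], right=[]
  root=27; inorder splits into left=[26], right=[29]
  root=26; inorder splits into left=[], right=[]
  root=29; inorder splits into left=[], right=[]
Reconstructed level-order: [20, 2, 27, 7, 26, 29, 4, 12]


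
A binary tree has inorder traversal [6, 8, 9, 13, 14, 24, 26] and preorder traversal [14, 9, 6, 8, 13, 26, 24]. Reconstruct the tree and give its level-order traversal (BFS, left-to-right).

Inorder:  [6, 8, 9, 13, 14, 24, 26]
Preorder: [14, 9, 6, 8, 13, 26, 24]
Algorithm: preorder visits root first, so consume preorder in order;
for each root, split the current inorder slice at that value into
left-subtree inorder and right-subtree inorder, then recurse.
Recursive splits:
  root=14; inorder splits into left=[6, 8, 9, 13], right=[24, 26]
  root=9; inorder splits into left=[6, 8], right=[13]
  root=6; inorder splits into left=[], right=[8]
  root=8; inorder splits into left=[], right=[]
  root=13; inorder splits into left=[], right=[]
  root=26; inorder splits into left=[24], right=[]
  root=24; inorder splits into left=[], right=[]
Reconstructed level-order: [14, 9, 26, 6, 13, 24, 8]


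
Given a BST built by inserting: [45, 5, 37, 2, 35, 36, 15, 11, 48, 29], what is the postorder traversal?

Tree insertion order: [45, 5, 37, 2, 35, 36, 15, 11, 48, 29]
Tree (level-order array): [45, 5, 48, 2, 37, None, None, None, None, 35, None, 15, 36, 11, 29]
Postorder traversal: [2, 11, 29, 15, 36, 35, 37, 5, 48, 45]


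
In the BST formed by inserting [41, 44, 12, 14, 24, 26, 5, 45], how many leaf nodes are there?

Tree built from: [41, 44, 12, 14, 24, 26, 5, 45]
Tree (level-order array): [41, 12, 44, 5, 14, None, 45, None, None, None, 24, None, None, None, 26]
Rule: A leaf has 0 children.
Per-node child counts:
  node 41: 2 child(ren)
  node 12: 2 child(ren)
  node 5: 0 child(ren)
  node 14: 1 child(ren)
  node 24: 1 child(ren)
  node 26: 0 child(ren)
  node 44: 1 child(ren)
  node 45: 0 child(ren)
Matching nodes: [5, 26, 45]
Count of leaf nodes: 3


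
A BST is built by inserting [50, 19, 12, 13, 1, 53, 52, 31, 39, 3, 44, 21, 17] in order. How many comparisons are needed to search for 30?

Search path for 30: 50 -> 19 -> 31 -> 21
Found: False
Comparisons: 4


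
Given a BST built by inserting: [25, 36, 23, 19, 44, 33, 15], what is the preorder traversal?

Tree insertion order: [25, 36, 23, 19, 44, 33, 15]
Tree (level-order array): [25, 23, 36, 19, None, 33, 44, 15]
Preorder traversal: [25, 23, 19, 15, 36, 33, 44]


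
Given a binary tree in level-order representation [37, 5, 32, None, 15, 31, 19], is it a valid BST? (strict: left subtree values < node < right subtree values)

Level-order array: [37, 5, 32, None, 15, 31, 19]
Validate using subtree bounds (lo, hi): at each node, require lo < value < hi,
then recurse left with hi=value and right with lo=value.
Preorder trace (stopping at first violation):
  at node 37 with bounds (-inf, +inf): OK
  at node 5 with bounds (-inf, 37): OK
  at node 15 with bounds (5, 37): OK
  at node 32 with bounds (37, +inf): VIOLATION
Node 32 violates its bound: not (37 < 32 < +inf).
Result: Not a valid BST


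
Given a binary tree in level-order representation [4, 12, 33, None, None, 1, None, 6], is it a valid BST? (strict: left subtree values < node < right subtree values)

Level-order array: [4, 12, 33, None, None, 1, None, 6]
Validate using subtree bounds (lo, hi): at each node, require lo < value < hi,
then recurse left with hi=value and right with lo=value.
Preorder trace (stopping at first violation):
  at node 4 with bounds (-inf, +inf): OK
  at node 12 with bounds (-inf, 4): VIOLATION
Node 12 violates its bound: not (-inf < 12 < 4).
Result: Not a valid BST


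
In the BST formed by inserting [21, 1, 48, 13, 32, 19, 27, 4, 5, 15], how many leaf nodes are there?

Tree built from: [21, 1, 48, 13, 32, 19, 27, 4, 5, 15]
Tree (level-order array): [21, 1, 48, None, 13, 32, None, 4, 19, 27, None, None, 5, 15]
Rule: A leaf has 0 children.
Per-node child counts:
  node 21: 2 child(ren)
  node 1: 1 child(ren)
  node 13: 2 child(ren)
  node 4: 1 child(ren)
  node 5: 0 child(ren)
  node 19: 1 child(ren)
  node 15: 0 child(ren)
  node 48: 1 child(ren)
  node 32: 1 child(ren)
  node 27: 0 child(ren)
Matching nodes: [5, 15, 27]
Count of leaf nodes: 3


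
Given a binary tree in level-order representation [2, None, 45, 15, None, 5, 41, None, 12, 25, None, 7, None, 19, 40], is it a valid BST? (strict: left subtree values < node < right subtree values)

Level-order array: [2, None, 45, 15, None, 5, 41, None, 12, 25, None, 7, None, 19, 40]
Validate using subtree bounds (lo, hi): at each node, require lo < value < hi,
then recurse left with hi=value and right with lo=value.
Preorder trace (stopping at first violation):
  at node 2 with bounds (-inf, +inf): OK
  at node 45 with bounds (2, +inf): OK
  at node 15 with bounds (2, 45): OK
  at node 5 with bounds (2, 15): OK
  at node 12 with bounds (5, 15): OK
  at node 7 with bounds (5, 12): OK
  at node 41 with bounds (15, 45): OK
  at node 25 with bounds (15, 41): OK
  at node 19 with bounds (15, 25): OK
  at node 40 with bounds (25, 41): OK
No violation found at any node.
Result: Valid BST


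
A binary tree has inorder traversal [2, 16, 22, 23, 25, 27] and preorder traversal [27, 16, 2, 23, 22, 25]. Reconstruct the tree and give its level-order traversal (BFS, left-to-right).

Inorder:  [2, 16, 22, 23, 25, 27]
Preorder: [27, 16, 2, 23, 22, 25]
Algorithm: preorder visits root first, so consume preorder in order;
for each root, split the current inorder slice at that value into
left-subtree inorder and right-subtree inorder, then recurse.
Recursive splits:
  root=27; inorder splits into left=[2, 16, 22, 23, 25], right=[]
  root=16; inorder splits into left=[2], right=[22, 23, 25]
  root=2; inorder splits into left=[], right=[]
  root=23; inorder splits into left=[22], right=[25]
  root=22; inorder splits into left=[], right=[]
  root=25; inorder splits into left=[], right=[]
Reconstructed level-order: [27, 16, 2, 23, 22, 25]


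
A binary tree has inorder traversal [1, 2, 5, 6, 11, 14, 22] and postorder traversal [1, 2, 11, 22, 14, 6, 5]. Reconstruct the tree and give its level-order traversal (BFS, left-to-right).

Inorder:   [1, 2, 5, 6, 11, 14, 22]
Postorder: [1, 2, 11, 22, 14, 6, 5]
Algorithm: postorder visits root last, so walk postorder right-to-left;
each value is the root of the current inorder slice — split it at that
value, recurse on the right subtree first, then the left.
Recursive splits:
  root=5; inorder splits into left=[1, 2], right=[6, 11, 14, 22]
  root=6; inorder splits into left=[], right=[11, 14, 22]
  root=14; inorder splits into left=[11], right=[22]
  root=22; inorder splits into left=[], right=[]
  root=11; inorder splits into left=[], right=[]
  root=2; inorder splits into left=[1], right=[]
  root=1; inorder splits into left=[], right=[]
Reconstructed level-order: [5, 2, 6, 1, 14, 11, 22]


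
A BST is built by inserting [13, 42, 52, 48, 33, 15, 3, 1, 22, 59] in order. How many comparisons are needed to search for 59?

Search path for 59: 13 -> 42 -> 52 -> 59
Found: True
Comparisons: 4


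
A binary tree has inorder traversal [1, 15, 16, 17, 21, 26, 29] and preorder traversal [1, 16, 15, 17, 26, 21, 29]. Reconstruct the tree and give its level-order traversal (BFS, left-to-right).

Inorder:  [1, 15, 16, 17, 21, 26, 29]
Preorder: [1, 16, 15, 17, 26, 21, 29]
Algorithm: preorder visits root first, so consume preorder in order;
for each root, split the current inorder slice at that value into
left-subtree inorder and right-subtree inorder, then recurse.
Recursive splits:
  root=1; inorder splits into left=[], right=[15, 16, 17, 21, 26, 29]
  root=16; inorder splits into left=[15], right=[17, 21, 26, 29]
  root=15; inorder splits into left=[], right=[]
  root=17; inorder splits into left=[], right=[21, 26, 29]
  root=26; inorder splits into left=[21], right=[29]
  root=21; inorder splits into left=[], right=[]
  root=29; inorder splits into left=[], right=[]
Reconstructed level-order: [1, 16, 15, 17, 26, 21, 29]


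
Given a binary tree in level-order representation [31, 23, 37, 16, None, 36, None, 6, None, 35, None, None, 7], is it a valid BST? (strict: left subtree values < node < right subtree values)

Level-order array: [31, 23, 37, 16, None, 36, None, 6, None, 35, None, None, 7]
Validate using subtree bounds (lo, hi): at each node, require lo < value < hi,
then recurse left with hi=value and right with lo=value.
Preorder trace (stopping at first violation):
  at node 31 with bounds (-inf, +inf): OK
  at node 23 with bounds (-inf, 31): OK
  at node 16 with bounds (-inf, 23): OK
  at node 6 with bounds (-inf, 16): OK
  at node 7 with bounds (6, 16): OK
  at node 37 with bounds (31, +inf): OK
  at node 36 with bounds (31, 37): OK
  at node 35 with bounds (31, 36): OK
No violation found at any node.
Result: Valid BST


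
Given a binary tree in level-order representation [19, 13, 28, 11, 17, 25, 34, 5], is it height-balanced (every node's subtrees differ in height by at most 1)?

Tree (level-order array): [19, 13, 28, 11, 17, 25, 34, 5]
Definition: a tree is height-balanced if, at every node, |h(left) - h(right)| <= 1 (empty subtree has height -1).
Bottom-up per-node check:
  node 5: h_left=-1, h_right=-1, diff=0 [OK], height=0
  node 11: h_left=0, h_right=-1, diff=1 [OK], height=1
  node 17: h_left=-1, h_right=-1, diff=0 [OK], height=0
  node 13: h_left=1, h_right=0, diff=1 [OK], height=2
  node 25: h_left=-1, h_right=-1, diff=0 [OK], height=0
  node 34: h_left=-1, h_right=-1, diff=0 [OK], height=0
  node 28: h_left=0, h_right=0, diff=0 [OK], height=1
  node 19: h_left=2, h_right=1, diff=1 [OK], height=3
All nodes satisfy the balance condition.
Result: Balanced


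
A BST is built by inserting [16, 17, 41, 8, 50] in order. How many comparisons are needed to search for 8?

Search path for 8: 16 -> 8
Found: True
Comparisons: 2


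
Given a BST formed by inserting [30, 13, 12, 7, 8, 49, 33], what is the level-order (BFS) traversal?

Tree insertion order: [30, 13, 12, 7, 8, 49, 33]
Tree (level-order array): [30, 13, 49, 12, None, 33, None, 7, None, None, None, None, 8]
BFS from the root, enqueuing left then right child of each popped node:
  queue [30] -> pop 30, enqueue [13, 49], visited so far: [30]
  queue [13, 49] -> pop 13, enqueue [12], visited so far: [30, 13]
  queue [49, 12] -> pop 49, enqueue [33], visited so far: [30, 13, 49]
  queue [12, 33] -> pop 12, enqueue [7], visited so far: [30, 13, 49, 12]
  queue [33, 7] -> pop 33, enqueue [none], visited so far: [30, 13, 49, 12, 33]
  queue [7] -> pop 7, enqueue [8], visited so far: [30, 13, 49, 12, 33, 7]
  queue [8] -> pop 8, enqueue [none], visited so far: [30, 13, 49, 12, 33, 7, 8]
Result: [30, 13, 49, 12, 33, 7, 8]


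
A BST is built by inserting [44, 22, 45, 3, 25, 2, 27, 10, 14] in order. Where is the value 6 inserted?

Starting tree (level order): [44, 22, 45, 3, 25, None, None, 2, 10, None, 27, None, None, None, 14]
Insertion path: 44 -> 22 -> 3 -> 10
Result: insert 6 as left child of 10
Final tree (level order): [44, 22, 45, 3, 25, None, None, 2, 10, None, 27, None, None, 6, 14]


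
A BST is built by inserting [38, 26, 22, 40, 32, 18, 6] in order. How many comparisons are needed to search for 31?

Search path for 31: 38 -> 26 -> 32
Found: False
Comparisons: 3


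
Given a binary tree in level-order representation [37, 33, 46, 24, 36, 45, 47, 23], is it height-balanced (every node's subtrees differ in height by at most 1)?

Tree (level-order array): [37, 33, 46, 24, 36, 45, 47, 23]
Definition: a tree is height-balanced if, at every node, |h(left) - h(right)| <= 1 (empty subtree has height -1).
Bottom-up per-node check:
  node 23: h_left=-1, h_right=-1, diff=0 [OK], height=0
  node 24: h_left=0, h_right=-1, diff=1 [OK], height=1
  node 36: h_left=-1, h_right=-1, diff=0 [OK], height=0
  node 33: h_left=1, h_right=0, diff=1 [OK], height=2
  node 45: h_left=-1, h_right=-1, diff=0 [OK], height=0
  node 47: h_left=-1, h_right=-1, diff=0 [OK], height=0
  node 46: h_left=0, h_right=0, diff=0 [OK], height=1
  node 37: h_left=2, h_right=1, diff=1 [OK], height=3
All nodes satisfy the balance condition.
Result: Balanced


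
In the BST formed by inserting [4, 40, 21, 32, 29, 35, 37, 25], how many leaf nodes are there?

Tree built from: [4, 40, 21, 32, 29, 35, 37, 25]
Tree (level-order array): [4, None, 40, 21, None, None, 32, 29, 35, 25, None, None, 37]
Rule: A leaf has 0 children.
Per-node child counts:
  node 4: 1 child(ren)
  node 40: 1 child(ren)
  node 21: 1 child(ren)
  node 32: 2 child(ren)
  node 29: 1 child(ren)
  node 25: 0 child(ren)
  node 35: 1 child(ren)
  node 37: 0 child(ren)
Matching nodes: [25, 37]
Count of leaf nodes: 2


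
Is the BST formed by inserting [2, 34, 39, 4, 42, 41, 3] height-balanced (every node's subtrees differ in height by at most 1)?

Tree (level-order array): [2, None, 34, 4, 39, 3, None, None, 42, None, None, 41]
Definition: a tree is height-balanced if, at every node, |h(left) - h(right)| <= 1 (empty subtree has height -1).
Bottom-up per-node check:
  node 3: h_left=-1, h_right=-1, diff=0 [OK], height=0
  node 4: h_left=0, h_right=-1, diff=1 [OK], height=1
  node 41: h_left=-1, h_right=-1, diff=0 [OK], height=0
  node 42: h_left=0, h_right=-1, diff=1 [OK], height=1
  node 39: h_left=-1, h_right=1, diff=2 [FAIL (|-1-1|=2 > 1)], height=2
  node 34: h_left=1, h_right=2, diff=1 [OK], height=3
  node 2: h_left=-1, h_right=3, diff=4 [FAIL (|-1-3|=4 > 1)], height=4
Node 39 violates the condition: |-1 - 1| = 2 > 1.
Result: Not balanced


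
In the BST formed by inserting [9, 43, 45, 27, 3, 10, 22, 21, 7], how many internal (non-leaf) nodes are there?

Tree built from: [9, 43, 45, 27, 3, 10, 22, 21, 7]
Tree (level-order array): [9, 3, 43, None, 7, 27, 45, None, None, 10, None, None, None, None, 22, 21]
Rule: An internal node has at least one child.
Per-node child counts:
  node 9: 2 child(ren)
  node 3: 1 child(ren)
  node 7: 0 child(ren)
  node 43: 2 child(ren)
  node 27: 1 child(ren)
  node 10: 1 child(ren)
  node 22: 1 child(ren)
  node 21: 0 child(ren)
  node 45: 0 child(ren)
Matching nodes: [9, 3, 43, 27, 10, 22]
Count of internal (non-leaf) nodes: 6


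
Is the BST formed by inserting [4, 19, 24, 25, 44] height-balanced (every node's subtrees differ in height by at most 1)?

Tree (level-order array): [4, None, 19, None, 24, None, 25, None, 44]
Definition: a tree is height-balanced if, at every node, |h(left) - h(right)| <= 1 (empty subtree has height -1).
Bottom-up per-node check:
  node 44: h_left=-1, h_right=-1, diff=0 [OK], height=0
  node 25: h_left=-1, h_right=0, diff=1 [OK], height=1
  node 24: h_left=-1, h_right=1, diff=2 [FAIL (|-1-1|=2 > 1)], height=2
  node 19: h_left=-1, h_right=2, diff=3 [FAIL (|-1-2|=3 > 1)], height=3
  node 4: h_left=-1, h_right=3, diff=4 [FAIL (|-1-3|=4 > 1)], height=4
Node 24 violates the condition: |-1 - 1| = 2 > 1.
Result: Not balanced


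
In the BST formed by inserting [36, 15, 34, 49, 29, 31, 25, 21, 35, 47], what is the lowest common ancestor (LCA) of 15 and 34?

Tree insertion order: [36, 15, 34, 49, 29, 31, 25, 21, 35, 47]
Tree (level-order array): [36, 15, 49, None, 34, 47, None, 29, 35, None, None, 25, 31, None, None, 21]
In a BST, the LCA of p=15, q=34 is the first node v on the
root-to-leaf path with p <= v <= q (go left if both < v, right if both > v).
Walk from root:
  at 36: both 15 and 34 < 36, go left
  at 15: 15 <= 15 <= 34, this is the LCA
LCA = 15


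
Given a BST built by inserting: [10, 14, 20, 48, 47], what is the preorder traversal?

Tree insertion order: [10, 14, 20, 48, 47]
Tree (level-order array): [10, None, 14, None, 20, None, 48, 47]
Preorder traversal: [10, 14, 20, 48, 47]


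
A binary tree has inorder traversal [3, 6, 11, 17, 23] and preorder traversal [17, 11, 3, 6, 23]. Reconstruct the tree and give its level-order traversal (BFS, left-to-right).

Inorder:  [3, 6, 11, 17, 23]
Preorder: [17, 11, 3, 6, 23]
Algorithm: preorder visits root first, so consume preorder in order;
for each root, split the current inorder slice at that value into
left-subtree inorder and right-subtree inorder, then recurse.
Recursive splits:
  root=17; inorder splits into left=[3, 6, 11], right=[23]
  root=11; inorder splits into left=[3, 6], right=[]
  root=3; inorder splits into left=[], right=[6]
  root=6; inorder splits into left=[], right=[]
  root=23; inorder splits into left=[], right=[]
Reconstructed level-order: [17, 11, 23, 3, 6]


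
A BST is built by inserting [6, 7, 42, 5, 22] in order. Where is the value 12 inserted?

Starting tree (level order): [6, 5, 7, None, None, None, 42, 22]
Insertion path: 6 -> 7 -> 42 -> 22
Result: insert 12 as left child of 22
Final tree (level order): [6, 5, 7, None, None, None, 42, 22, None, 12]


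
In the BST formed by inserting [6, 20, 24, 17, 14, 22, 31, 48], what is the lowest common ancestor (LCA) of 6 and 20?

Tree insertion order: [6, 20, 24, 17, 14, 22, 31, 48]
Tree (level-order array): [6, None, 20, 17, 24, 14, None, 22, 31, None, None, None, None, None, 48]
In a BST, the LCA of p=6, q=20 is the first node v on the
root-to-leaf path with p <= v <= q (go left if both < v, right if both > v).
Walk from root:
  at 6: 6 <= 6 <= 20, this is the LCA
LCA = 6


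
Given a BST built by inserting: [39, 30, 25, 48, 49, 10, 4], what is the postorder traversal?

Tree insertion order: [39, 30, 25, 48, 49, 10, 4]
Tree (level-order array): [39, 30, 48, 25, None, None, 49, 10, None, None, None, 4]
Postorder traversal: [4, 10, 25, 30, 49, 48, 39]


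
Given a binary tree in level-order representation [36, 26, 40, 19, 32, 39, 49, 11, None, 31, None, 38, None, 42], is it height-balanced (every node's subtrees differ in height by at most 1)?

Tree (level-order array): [36, 26, 40, 19, 32, 39, 49, 11, None, 31, None, 38, None, 42]
Definition: a tree is height-balanced if, at every node, |h(left) - h(right)| <= 1 (empty subtree has height -1).
Bottom-up per-node check:
  node 11: h_left=-1, h_right=-1, diff=0 [OK], height=0
  node 19: h_left=0, h_right=-1, diff=1 [OK], height=1
  node 31: h_left=-1, h_right=-1, diff=0 [OK], height=0
  node 32: h_left=0, h_right=-1, diff=1 [OK], height=1
  node 26: h_left=1, h_right=1, diff=0 [OK], height=2
  node 38: h_left=-1, h_right=-1, diff=0 [OK], height=0
  node 39: h_left=0, h_right=-1, diff=1 [OK], height=1
  node 42: h_left=-1, h_right=-1, diff=0 [OK], height=0
  node 49: h_left=0, h_right=-1, diff=1 [OK], height=1
  node 40: h_left=1, h_right=1, diff=0 [OK], height=2
  node 36: h_left=2, h_right=2, diff=0 [OK], height=3
All nodes satisfy the balance condition.
Result: Balanced


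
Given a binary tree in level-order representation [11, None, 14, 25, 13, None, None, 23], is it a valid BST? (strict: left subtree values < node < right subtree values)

Level-order array: [11, None, 14, 25, 13, None, None, 23]
Validate using subtree bounds (lo, hi): at each node, require lo < value < hi,
then recurse left with hi=value and right with lo=value.
Preorder trace (stopping at first violation):
  at node 11 with bounds (-inf, +inf): OK
  at node 14 with bounds (11, +inf): OK
  at node 25 with bounds (11, 14): VIOLATION
Node 25 violates its bound: not (11 < 25 < 14).
Result: Not a valid BST


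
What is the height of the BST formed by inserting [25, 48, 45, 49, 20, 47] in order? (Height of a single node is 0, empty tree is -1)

Insertion order: [25, 48, 45, 49, 20, 47]
Tree (level-order array): [25, 20, 48, None, None, 45, 49, None, 47]
Compute height bottom-up (empty subtree = -1):
  height(20) = 1 + max(-1, -1) = 0
  height(47) = 1 + max(-1, -1) = 0
  height(45) = 1 + max(-1, 0) = 1
  height(49) = 1 + max(-1, -1) = 0
  height(48) = 1 + max(1, 0) = 2
  height(25) = 1 + max(0, 2) = 3
Height = 3


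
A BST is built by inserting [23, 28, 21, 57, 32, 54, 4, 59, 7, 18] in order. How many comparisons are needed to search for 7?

Search path for 7: 23 -> 21 -> 4 -> 7
Found: True
Comparisons: 4


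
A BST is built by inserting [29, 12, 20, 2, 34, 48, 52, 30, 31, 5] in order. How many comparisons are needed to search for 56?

Search path for 56: 29 -> 34 -> 48 -> 52
Found: False
Comparisons: 4


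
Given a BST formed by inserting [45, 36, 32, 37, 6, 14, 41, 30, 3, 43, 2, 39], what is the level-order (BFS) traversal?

Tree insertion order: [45, 36, 32, 37, 6, 14, 41, 30, 3, 43, 2, 39]
Tree (level-order array): [45, 36, None, 32, 37, 6, None, None, 41, 3, 14, 39, 43, 2, None, None, 30]
BFS from the root, enqueuing left then right child of each popped node:
  queue [45] -> pop 45, enqueue [36], visited so far: [45]
  queue [36] -> pop 36, enqueue [32, 37], visited so far: [45, 36]
  queue [32, 37] -> pop 32, enqueue [6], visited so far: [45, 36, 32]
  queue [37, 6] -> pop 37, enqueue [41], visited so far: [45, 36, 32, 37]
  queue [6, 41] -> pop 6, enqueue [3, 14], visited so far: [45, 36, 32, 37, 6]
  queue [41, 3, 14] -> pop 41, enqueue [39, 43], visited so far: [45, 36, 32, 37, 6, 41]
  queue [3, 14, 39, 43] -> pop 3, enqueue [2], visited so far: [45, 36, 32, 37, 6, 41, 3]
  queue [14, 39, 43, 2] -> pop 14, enqueue [30], visited so far: [45, 36, 32, 37, 6, 41, 3, 14]
  queue [39, 43, 2, 30] -> pop 39, enqueue [none], visited so far: [45, 36, 32, 37, 6, 41, 3, 14, 39]
  queue [43, 2, 30] -> pop 43, enqueue [none], visited so far: [45, 36, 32, 37, 6, 41, 3, 14, 39, 43]
  queue [2, 30] -> pop 2, enqueue [none], visited so far: [45, 36, 32, 37, 6, 41, 3, 14, 39, 43, 2]
  queue [30] -> pop 30, enqueue [none], visited so far: [45, 36, 32, 37, 6, 41, 3, 14, 39, 43, 2, 30]
Result: [45, 36, 32, 37, 6, 41, 3, 14, 39, 43, 2, 30]
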